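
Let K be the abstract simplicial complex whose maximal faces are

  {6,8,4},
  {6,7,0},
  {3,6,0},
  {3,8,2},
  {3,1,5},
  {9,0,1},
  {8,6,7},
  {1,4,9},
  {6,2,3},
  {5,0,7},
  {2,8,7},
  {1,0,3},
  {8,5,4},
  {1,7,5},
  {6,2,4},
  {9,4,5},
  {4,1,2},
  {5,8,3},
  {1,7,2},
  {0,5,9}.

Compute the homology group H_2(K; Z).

Take the total order 0 < 1 < 2 < 3 < 4 < 5 < 6 < 7 < 8 < 9 on the vertex set. Then K (dimension 2) consists of the simplices:

  0-simplices (10): [0], [1], [2], [3], [4], [5], [6], [7], [8], [9]
  1-simplices (30): (30 of them)
  2-simplices (20): (20 of them)

so the chain groups are C_0 ≅ Z^10, C_1 ≅ Z^30, C_2 ≅ Z^20.

Boundary ∂_1: C_1 → C_0 sends each edge [p,q] (with p < q) to q − p. For instance
  ∂[5,9] = [9] − [5].
This gives a 10×30 integer matrix of rank 9; reducing to Smith normal form yields diagonal entries (1,1,1,1,1,1,1,1,1).

The boundary map ∂_2: C_2 → C_1 sends each 2-simplex [p,q,r] to [q,r] − [p,r] + [p,q]. For instance
  ∂[6,7,8] = [7,8] − [6,8] + [6,7],
  ∂[2,3,6] = [3,6] − [2,6] + [2,3].
As a 30×20 matrix over Z this has rank 20, with invariant factors (1,1,1,1,1,1,1,1,1,1,1,1,1,1,1,1,1,1,1,2).

Computing H_k = (kernel of ∂_k) / (image of ∂_{k+1}):

  H_2: rank ker ∂_2 − rank ∂_3 = (20 − 20) − 0 = 0, and there is no ∂_3, so H_2 ≅ 0.

H_2 ≅ 0.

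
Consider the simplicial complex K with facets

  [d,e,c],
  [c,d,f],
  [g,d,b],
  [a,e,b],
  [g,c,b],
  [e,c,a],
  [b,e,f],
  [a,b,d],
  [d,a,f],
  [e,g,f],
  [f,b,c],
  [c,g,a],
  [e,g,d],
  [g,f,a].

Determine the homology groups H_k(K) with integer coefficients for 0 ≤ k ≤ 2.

K has 7 vertices, 21 edges, 14 triangles.
rank ∂_0 = 0, rank ∂_1 = 6 ⇒ b_0 = 7 − 0 − 6 = 1; all invariant factors of ∂_1 are 1 so no torsion. So H_0 = Z.
rank ∂_1 = 6, rank ∂_2 = 13 ⇒ b_1 = 21 − 6 − 13 = 2; all invariant factors of ∂_2 are 1 so no torsion. So H_1 = Z^2.
rank ∂_2 = 13, rank ∂_3 = 0 ⇒ b_2 = 14 − 13 − 0 = 1. So H_2 = Z.

H_0 ≅ Z,  H_1 ≅ Z^2,  H_2 ≅ Z.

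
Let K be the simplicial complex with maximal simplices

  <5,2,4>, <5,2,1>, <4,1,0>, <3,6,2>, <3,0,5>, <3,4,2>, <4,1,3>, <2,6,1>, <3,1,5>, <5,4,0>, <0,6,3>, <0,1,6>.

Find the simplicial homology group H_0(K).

H_0 = Z.

Take the total order 0 < 1 < 2 < 3 < 4 < 5 < 6 on the vertex set. Then K (dimension 2) consists of the simplices:

  0-simplices (7): [0], [1], [2], [3], [4], [5], [6]
  1-simplices (18): [0,1], [0,3], [0,4], [0,5], [0,6], [1,2], [1,3], [1,4], [1,5], [1,6], [2,3], [2,4], [2,5], [2,6], [3,4], [3,5], [3,6], [4,5]
  2-simplices (12): [0,1,4], [0,1,6], [0,3,5], [0,3,6], [0,4,5], [1,2,5], [1,2,6], [1,3,4], [1,3,5], [2,3,4], [2,3,6], [2,4,5]

Hence C_0 ≅ Z^7, C_1 ≅ Z^18, C_2 ≅ Z^12.

∂_1: C_1 → C_0 is given by ∂[p,q] = [q] − [p].
The resulting 7×18 matrix has rank 6, and its Smith normal form has invariant factors (1,1,1,1,1,1).

The boundary map ∂_2: C_2 → C_1 sends each 2-simplex [p,q,r] to [q,r] − [p,r] + [p,q]. For instance
  ∂[2,3,6] = [3,6] − [2,6] + [2,3],
  ∂[1,2,6] = [2,6] − [1,6] + [1,2].
As a 18×12 matrix over Z this has rank 12, with invariant factors (1,1,1,1,1,1,1,1,1,1,1,2).

From H_k ≅ ker(∂_k) / im(∂_{k+1}) we obtain:

  H_0: rank C_0 − rank ∂_1 = 7 − 6 = 1, and the invariant factors of ∂_1 are all 1, so H_0 = Z.

(K is a triangulation of the real projective plane RP^2.)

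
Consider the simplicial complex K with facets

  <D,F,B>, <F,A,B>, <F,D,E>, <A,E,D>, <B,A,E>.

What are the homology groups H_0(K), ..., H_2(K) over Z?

H_0 = Z,  H_1 = Z,  H_2 = 0.

Fix the vertex order A < B < D < E < F and write every simplex with vertices in increasing order. Then dim K = 2 and the simplices of K are:

  0-simplices (5): A, B, D, E, F
  1-simplices (10): AB, AD, AE, AF, BD, BE, BF, DE, DF, EF
  2-simplices (5): ABE, ABF, ADE, BDF, DEF

Hence C_0 ≅ Z^5, C_1 ≅ Z^10, C_2 ≅ Z^5.

Boundary ∂_1: C_1 → C_0 is given by ∂[p,q] = [q] − [p].
The 5×10 boundary matrix has rank 4 and Smith normal form diag(1,1,1,1).

∂_2: C_2 → C_1 acts by ∂[p,q,r] = [q,r] − [p,r] + [p,q]. For instance
  ∂BDF = DF − BF + BD,
  ∂ABE = BE − AE + AB.
The 10×5 boundary matrix has rank 5 and Smith normal form diag(1,1,1,1,1).

Reading off H_k = ker ∂_k / im ∂_{k+1}:

  H_0: rank C_0 − rank ∂_1 = 5 − 4 = 1, and the invariant factors of ∂_1 are all 1, so H_0 = Z.
  H_1: rank ker ∂_1 − rank ∂_2 = (10 − 4) − 5 = 1, and the invariant factors of ∂_2 are all 1, so H_1 = Z.
  H_2: rank ker ∂_2 − rank ∂_3 = (5 − 5) − 0 = 0, and there is no ∂_3, so H_2 = 0.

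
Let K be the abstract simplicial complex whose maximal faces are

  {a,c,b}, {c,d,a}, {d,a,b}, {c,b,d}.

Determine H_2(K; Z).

Take the total order a < b < c < d on the vertex set. Then K (dimension 2) consists of the simplices:

  0-simplices (4): a, b, c, d
  1-simplices (6): ab, ac, ad, bc, bd, cd
  2-simplices (4): abc, abd, acd, bcd

giving chain groups C_0 ≅ Z^4, C_1 ≅ Z^6, C_2 ≅ Z^4.

Boundary ∂_1: C_1 → C_0 maps an edge to its endpoints' difference, ∂[p,q] = q − p. For instance
  ∂ac = c − a.
The 4×6 boundary matrix has rank 3 and Smith normal form diag(1,1,1).

Boundary ∂_2: C_2 → C_1 maps a triangle to the signed sum of its edges. For instance
  ∂bcd = cd − bd + bc,
  ∂acd = cd − ad + ac.
The 6×4 boundary matrix has rank 3 and Smith normal form diag(1,1,1).

Now H_k = ker ∂_k / im ∂_{k+1}, so:

  H_2: rank ker ∂_2 − rank ∂_3 = (4 − 3) − 0 = 1, and there is no ∂_3, so H_2 ≅ Z.

H_2 ≅ Z.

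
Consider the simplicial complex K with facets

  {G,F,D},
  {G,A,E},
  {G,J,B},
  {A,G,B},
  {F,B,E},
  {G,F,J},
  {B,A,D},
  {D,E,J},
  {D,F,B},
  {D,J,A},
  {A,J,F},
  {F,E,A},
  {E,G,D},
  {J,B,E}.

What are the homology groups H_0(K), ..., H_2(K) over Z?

H_0 = Z,  H_1 = Z^2,  H_2 = Z.

Order the vertices as A < B < D < E < F < G < J. Listing each simplex with vertices in this order, K has dimension 2 with simplices:

  0-simplices (7): A, B, D, E, F, G, J
  1-simplices (21): AB, AD, AE, AF, AG, AJ, BD, BE, BF, BG, BJ, DE, DF, DG, DJ, EF, EG, EJ, FG, FJ, GJ
  2-simplices (14): ABD, ABG, ADJ, AEF, AEG, AFJ, BDF, BEF, BEJ, BGJ, DEG, DEJ, DFG, FGJ

so the chain groups are C_0 ≅ Z^7, C_1 ≅ Z^21, C_2 ≅ Z^14.

Boundary ∂_1: C_1 → C_0 sends each edge [p,q] (with p < q) to q − p. For instance
  ∂BG = G − B.
This gives a 7×21 integer matrix of rank 6; reducing to Smith normal form yields diagonal entries (1,1,1,1,1,1).

∂_2: C_2 → C_1 sends each 2-simplex [p,q,r] to [q,r] − [p,r] + [p,q]. For instance
  ∂DFG = FG − DG + DF,
  ∂ADJ = DJ − AJ + AD.
The resulting 21×14 matrix has rank 13, and its Smith normal form has invariant factors (1,1,1,1,1,1,1,1,1,1,1,1,1).

Computing H_k = (kernel of ∂_k) / (image of ∂_{k+1}):

  H_0: rank C_0 − rank ∂_1 = 7 − 6 = 1, and the invariant factors of ∂_1 are all 1, so H_0 ≅ Z.
  H_1: rank ker ∂_1 − rank ∂_2 = (21 − 6) − 13 = 2, and the invariant factors of ∂_2 are all 1, so H_1 ≅ Z^2.
  H_2: rank ker ∂_2 − rank ∂_3 = (14 − 13) − 0 = 1, and there is no ∂_3, so H_2 ≅ Z.

As a check, the Euler characteristic is 7 − 21 + 14 = 0, which agrees with 1 − 2 + 1 = 0.
(K is a triangulation of the torus T^2.)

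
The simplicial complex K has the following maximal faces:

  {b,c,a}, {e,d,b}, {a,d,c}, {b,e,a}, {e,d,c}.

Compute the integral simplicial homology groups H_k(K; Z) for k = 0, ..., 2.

Fix the vertex order a < b < c < d < e and write every simplex with vertices in increasing order. Then dim K = 2 and the simplices of K are:

  0-simplices (5): a, b, c, d, e
  1-simplices (10): ab, ac, ad, ae, bc, bd, be, cd, ce, de
  2-simplices (5): abc, abe, acd, bde, cde

giving chain groups C_0 ≅ Z^5, C_1 ≅ Z^10, C_2 ≅ Z^5.

Boundary ∂_1: C_1 → C_0 sends each edge [p,q] (with p < q) to q − p. For instance
  ∂bd = d − b.
This gives a 5×10 integer matrix of rank 4; reducing to Smith normal form yields diagonal entries (1,1,1,1).

Boundary ∂_2: C_2 → C_1 sends each 2-simplex [p,q,r] to [q,r] − [p,r] + [p,q]. For instance
  ∂abc = bc − ac + ab,
  ∂acd = cd − ad + ac.
The 10×5 boundary matrix has rank 5 and Smith normal form diag(1,1,1,1,1).

Now H_k = ker ∂_k / im ∂_{k+1}, so:

  H_0: rank C_0 − rank ∂_1 = 5 − 4 = 1, and the invariant factors of ∂_1 are all 1, so H_0 ≅ Z.
  H_1: rank ker ∂_1 − rank ∂_2 = (10 − 4) − 5 = 1, and the invariant factors of ∂_2 are all 1, so H_1 ≅ Z.
  H_2: rank ker ∂_2 − rank ∂_3 = (5 − 5) − 0 = 0, and there is no ∂_3, so H_2 ≅ 0.

(K is a triangulation of the Möbius band.)

H_0 = Z,  H_1 = Z,  H_2 = 0.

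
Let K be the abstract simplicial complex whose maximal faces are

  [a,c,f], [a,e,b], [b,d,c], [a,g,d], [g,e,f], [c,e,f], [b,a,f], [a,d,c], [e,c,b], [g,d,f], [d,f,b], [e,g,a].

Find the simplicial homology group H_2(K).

H_2 ≅ 0.

Fix the vertex order a < b < c < d < e < f < g and write every simplex with vertices in increasing order. Then dim K = 2 and the simplices of K are:

  0-simplices (7): a, b, c, d, e, f, g
  1-simplices (18): ab, ac, ad, ae, af, ag, bc, bd, be, bf, cd, ce, cf, df, dg, ef, eg, fg
  2-simplices (12): abe, abf, acd, acf, adg, aeg, bcd, bce, bdf, cef, dfg, efg

giving chain groups C_0 ≅ Z^7, C_1 ≅ Z^18, C_2 ≅ Z^12.

Boundary ∂_1: C_1 → C_0 maps an edge to its endpoints' difference, ∂[p,q] = q − p. For instance
  ∂df = f − d.
The 7×18 boundary matrix has rank 6 and Smith normal form diag(1,1,1,1,1,1).

Boundary ∂_2: C_2 → C_1 acts by ∂[p,q,r] = [q,r] − [p,r] + [p,q]. For instance
  ∂bdf = df − bf + bd,
  ∂bce = ce − be + bc.
This gives a 18×12 integer matrix of rank 12; reducing to Smith normal form yields diagonal entries (1,1,1,1,1,1,1,1,1,1,1,2).

Reading off H_k = ker ∂_k / im ∂_{k+1}:

  H_2: rank ker ∂_2 − rank ∂_3 = (12 − 12) − 0 = 0, and there is no ∂_3, so H_2 ≅ 0.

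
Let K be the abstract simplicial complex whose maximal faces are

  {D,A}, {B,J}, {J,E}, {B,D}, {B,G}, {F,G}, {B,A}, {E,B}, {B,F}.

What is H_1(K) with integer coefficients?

Order the vertices as A < B < D < E < F < G < J. Listing each simplex with vertices in this order, K has dimension 1 with simplices:

  0-simplices (7): A, B, D, E, F, G, J
  1-simplices (9): AB, AD, BD, BE, BF, BG, BJ, EJ, FG

giving chain groups C_0 ≅ Z^7, C_1 ≅ Z^9.

∂_1: C_1 → C_0 is given by ∂[p,q] = [q] − [p]. For instance
  ∂BF = F − B.
This gives a 7×9 integer matrix of rank 6; reducing to Smith normal form yields diagonal entries (1,1,1,1,1,1).

Computing H_k = (kernel of ∂_k) / (image of ∂_{k+1}):

  H_1: rank ker ∂_1 − rank ∂_2 = (9 − 6) − 0 = 3, and there is no ∂_2, so H_1 ≅ Z^3.

H_1 = Z^3.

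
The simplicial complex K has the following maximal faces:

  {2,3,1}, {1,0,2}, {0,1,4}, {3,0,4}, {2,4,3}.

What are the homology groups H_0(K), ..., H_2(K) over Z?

H_0 ≅ Z,  H_1 ≅ Z,  H_2 = 0.

Order the vertices as 0 < 1 < 2 < 3 < 4. Listing each simplex with vertices in this order, K has dimension 2 with simplices:

  0-simplices (5): [0], [1], [2], [3], [4]
  1-simplices (10): [0,1], [0,2], [0,3], [0,4], [1,2], [1,3], [1,4], [2,3], [2,4], [3,4]
  2-simplices (5): [0,1,2], [0,1,4], [0,3,4], [1,2,3], [2,3,4]

Hence C_0 ≅ Z^5, C_1 ≅ Z^10, C_2 ≅ Z^5.

Boundary ∂_1: C_1 → C_0 maps an edge to its endpoints' difference, ∂[p,q] = q − p. For instance
  ∂[1,3] = [3] − [1].
As a 5×10 matrix over Z this has rank 4, with invariant factors (1,1,1,1).

Boundary ∂_2: C_2 → C_1 acts by ∂[p,q,r] = [q,r] − [p,r] + [p,q]. For instance
  ∂[2,3,4] = [3,4] − [2,4] + [2,3],
  ∂[0,1,4] = [1,4] − [0,4] + [0,1].
This gives a 10×5 integer matrix of rank 5; reducing to Smith normal form yields diagonal entries (1,1,1,1,1).

Computing H_k = (kernel of ∂_k) / (image of ∂_{k+1}):

  H_0: rank C_0 − rank ∂_1 = 5 − 4 = 1, and the invariant factors of ∂_1 are all 1, so H_0 = Z.
  H_1: rank ker ∂_1 − rank ∂_2 = (10 − 4) − 5 = 1, and the invariant factors of ∂_2 are all 1, so H_1 = Z.
  H_2: rank ker ∂_2 − rank ∂_3 = (5 − 5) − 0 = 0, and there is no ∂_3, so H_2 = 0.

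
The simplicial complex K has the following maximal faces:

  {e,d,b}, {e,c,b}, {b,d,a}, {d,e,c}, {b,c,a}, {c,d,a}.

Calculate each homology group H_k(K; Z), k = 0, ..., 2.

H_0 ≅ Z,  H_1 = 0,  H_2 ≅ Z.

Fix the vertex order a < b < c < d < e and write every simplex with vertices in increasing order. Then dim K = 2 and the simplices of K are:

  0-simplices (5): a, b, c, d, e
  1-simplices (9): ab, ac, ad, bc, bd, be, cd, ce, de
  2-simplices (6): abc, abd, acd, bce, bde, cde

giving chain groups C_0 ≅ Z^5, C_1 ≅ Z^9, C_2 ≅ Z^6.

The boundary map ∂_1: C_1 → C_0 maps an edge to its endpoints' difference, ∂[p,q] = q − p. For instance
  ∂ad = d − a.
As a 5×9 matrix over Z this has rank 4, with invariant factors (1,1,1,1).

Boundary ∂_2: C_2 → C_1 acts by ∂[p,q,r] = [q,r] − [p,r] + [p,q]. For instance
  ∂abd = bd − ad + ab,
  ∂bce = ce − be + bc.
This gives a 9×6 integer matrix of rank 5; reducing to Smith normal form yields diagonal entries (1,1,1,1,1).

From H_k ≅ ker(∂_k) / im(∂_{k+1}) we obtain:

  H_0: rank C_0 − rank ∂_1 = 5 − 4 = 1, and the invariant factors of ∂_1 are all 1, so H_0 = Z.
  H_1: rank ker ∂_1 − rank ∂_2 = (9 − 4) − 5 = 0, and the invariant factors of ∂_2 are all 1, so H_1 = 0.
  H_2: rank ker ∂_2 − rank ∂_3 = (6 − 5) − 0 = 1, and there is no ∂_3, so H_2 = Z.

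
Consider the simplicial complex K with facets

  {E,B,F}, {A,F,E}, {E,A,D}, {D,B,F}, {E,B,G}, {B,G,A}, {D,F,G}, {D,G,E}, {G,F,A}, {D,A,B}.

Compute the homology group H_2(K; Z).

Take the total order A < B < D < E < F < G on the vertex set. Then K (dimension 2) consists of the simplices:

  0-simplices (6): A, B, D, E, F, G
  1-simplices (15): AB, AD, AE, AF, AG, BD, BE, BF, BG, DE, DF, DG, EF, EG, FG
  2-simplices (10): ABD, ABG, ADE, AEF, AFG, BDF, BEF, BEG, DEG, DFG

Hence C_0 ≅ Z^6, C_1 ≅ Z^15, C_2 ≅ Z^10.

∂_1: C_1 → C_0 maps an edge to its endpoints' difference, ∂[p,q] = q − p. For instance
  ∂DG = G − D.
As a 6×15 matrix over Z this has rank 5, with invariant factors (1,1,1,1,1).

Boundary ∂_2: C_2 → C_1 sends each 2-simplex [p,q,r] to [q,r] − [p,r] + [p,q]. For instance
  ∂AEF = EF − AF + AE,
  ∂DFG = FG − DG + DF.
The resulting 15×10 matrix has rank 10, and its Smith normal form has invariant factors (1,1,1,1,1,1,1,1,1,2).

From H_k ≅ ker(∂_k) / im(∂_{k+1}) we obtain:

  H_2: rank ker ∂_2 − rank ∂_3 = (10 − 10) − 0 = 0, and there is no ∂_3, so H_2 = 0.

(K is a triangulation of the real projective plane RP^2.)

H_2 ≅ 0.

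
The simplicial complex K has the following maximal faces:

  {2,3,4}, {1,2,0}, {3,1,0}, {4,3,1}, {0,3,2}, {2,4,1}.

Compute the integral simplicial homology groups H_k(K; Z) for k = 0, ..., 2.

H_0 ≅ Z,  H_1 = 0,  H_2 ≅ Z.

Fix the vertex order 0 < 1 < 2 < 3 < 4 and write every simplex with vertices in increasing order. Then dim K = 2 and the simplices of K are:

  0-simplices (5): [0], [1], [2], [3], [4]
  1-simplices (9): [0,1], [0,2], [0,3], [1,2], [1,3], [1,4], [2,3], [2,4], [3,4]
  2-simplices (6): [0,1,2], [0,1,3], [0,2,3], [1,2,4], [1,3,4], [2,3,4]

giving chain groups C_0 ≅ Z^5, C_1 ≅ Z^9, C_2 ≅ Z^6.

The boundary map ∂_1: C_1 → C_0 is given by ∂[p,q] = [q] − [p]. For instance
  ∂[0,1] = [1] − [0].
The resulting 5×9 matrix has rank 4, and its Smith normal form has invariant factors (1,1,1,1).

∂_2: C_2 → C_1 acts by ∂[p,q,r] = [q,r] − [p,r] + [p,q]. For instance
  ∂[0,1,2] = [1,2] − [0,2] + [0,1],
  ∂[0,2,3] = [2,3] − [0,3] + [0,2].
The 9×6 boundary matrix has rank 5 and Smith normal form diag(1,1,1,1,1).

Computing H_k = (kernel of ∂_k) / (image of ∂_{k+1}):

  H_0: rank C_0 − rank ∂_1 = 5 − 4 = 1, and the invariant factors of ∂_1 are all 1, so H_0 ≅ Z.
  H_1: rank ker ∂_1 − rank ∂_2 = (9 − 4) − 5 = 0, and the invariant factors of ∂_2 are all 1, so H_1 ≅ 0.
  H_2: rank ker ∂_2 − rank ∂_3 = (6 − 5) − 0 = 1, and there is no ∂_3, so H_2 ≅ Z.

As a check, the Euler characteristic is 5 − 9 + 6 = 2, which agrees with 1 − 0 + 1 = 2.
(K is a triangulation of the 2-sphere S^2.)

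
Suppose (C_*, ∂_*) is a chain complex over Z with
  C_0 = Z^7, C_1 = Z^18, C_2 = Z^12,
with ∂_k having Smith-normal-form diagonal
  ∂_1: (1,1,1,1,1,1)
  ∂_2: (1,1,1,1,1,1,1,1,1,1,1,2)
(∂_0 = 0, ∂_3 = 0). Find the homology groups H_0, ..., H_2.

H_0 = Z,  H_1 = Z/2,  H_2 = 0.

H_0: b_0 = 7 − 0 − 6 = 1; torsion from ∂_1 factors > 1: none. So H_0 = Z.
H_1: b_1 = 18 − 6 − 12 = 0; torsion from ∂_2 factors > 1: [2]. So H_1 = Z/2.
H_2: b_2 = 12 − 12 − 0 = 0; torsion from ∂_3 factors > 1: none. So H_2 = 0.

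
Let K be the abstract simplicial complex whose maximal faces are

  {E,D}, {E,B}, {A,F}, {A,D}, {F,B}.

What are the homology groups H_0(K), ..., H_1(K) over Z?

Order the vertices as A < B < D < E < F. Listing each simplex with vertices in this order, K has dimension 1 with simplices:

  0-simplices (5): A, B, D, E, F
  1-simplices (5): AD, AF, BE, BF, DE

Hence C_0 ≅ Z^5, C_1 ≅ Z^5.

∂_1: C_1 → C_0 is given by ∂[p,q] = [q] − [p]. For instance
  ∂AF = F − A.
This gives a 5×5 integer matrix of rank 4; reducing to Smith normal form yields diagonal entries (1,1,1,1).

From H_k ≅ ker(∂_k) / im(∂_{k+1}) we obtain:

  H_0: rank C_0 − rank ∂_1 = 5 − 4 = 1, and the invariant factors of ∂_1 are all 1, so H_0 = Z.
  H_1: rank ker ∂_1 − rank ∂_2 = (5 − 4) − 0 = 1, and there is no ∂_2, so H_1 = Z.

As a check, the Euler characteristic is 5 − 5 = 0, which agrees with 1 − 1 = 0.

H_0 = Z,  H_1 = Z.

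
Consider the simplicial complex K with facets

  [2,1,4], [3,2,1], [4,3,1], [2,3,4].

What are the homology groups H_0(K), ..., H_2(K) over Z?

H_0 = Z,  H_1 = 0,  H_2 = Z.

Fix the vertex order 1 < 2 < 3 < 4 and write every simplex with vertices in increasing order. Then dim K = 2 and the simplices of K are:

  0-simplices (4): [1], [2], [3], [4]
  1-simplices (6): [1,2], [1,3], [1,4], [2,3], [2,4], [3,4]
  2-simplices (4): [1,2,3], [1,2,4], [1,3,4], [2,3,4]

so the chain groups are C_0 ≅ Z^4, C_1 ≅ Z^6, C_2 ≅ Z^4.

Boundary ∂_1: C_1 → C_0 sends each edge [p,q] (with p < q) to q − p.
The resulting 4×6 matrix has rank 3, and its Smith normal form has invariant factors (1,1,1).

The boundary map ∂_2: C_2 → C_1 acts by ∂[p,q,r] = [q,r] − [p,r] + [p,q]. For instance
  ∂[1,3,4] = [3,4] − [1,4] + [1,3],
  ∂[1,2,3] = [2,3] − [1,3] + [1,2].
The resulting 6×4 matrix has rank 3, and its Smith normal form has invariant factors (1,1,1).

From H_k ≅ ker(∂_k) / im(∂_{k+1}) we obtain:

  H_0: rank C_0 − rank ∂_1 = 4 − 3 = 1, and the invariant factors of ∂_1 are all 1, so H_0 ≅ Z.
  H_1: rank ker ∂_1 − rank ∂_2 = (6 − 3) − 3 = 0, and the invariant factors of ∂_2 are all 1, so H_1 ≅ 0.
  H_2: rank ker ∂_2 − rank ∂_3 = (4 − 3) − 0 = 1, and there is no ∂_3, so H_2 ≅ Z.

As a check, the Euler characteristic is 4 − 6 + 4 = 2, which agrees with 1 − 0 + 1 = 2.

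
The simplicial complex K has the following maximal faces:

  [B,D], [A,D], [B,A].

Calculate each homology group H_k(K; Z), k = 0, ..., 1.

H_0 = Z,  H_1 = Z.

Order the vertices as A < B < D. Listing each simplex with vertices in this order, K has dimension 1 with simplices:

  0-simplices (3): A, B, D
  1-simplices (3): AB, AD, BD

giving chain groups C_0 ≅ Z^3, C_1 ≅ Z^3.

The boundary map ∂_1: C_1 → C_0 is given by ∂[p,q] = [q] − [p]. For instance
  ∂BD = D − B.
The 3×3 boundary matrix has rank 2 and Smith normal form diag(1,1).

Reading off H_k = ker ∂_k / im ∂_{k+1}:

  H_0: rank C_0 − rank ∂_1 = 3 − 2 = 1, and the invariant factors of ∂_1 are all 1, so H_0 ≅ Z.
  H_1: rank ker ∂_1 − rank ∂_2 = (3 − 2) − 0 = 1, and there is no ∂_2, so H_1 ≅ Z.

As a check, the Euler characteristic is 3 − 3 = 0, which agrees with 1 − 1 = 0.
(K is a triangulation of the circle S^1.)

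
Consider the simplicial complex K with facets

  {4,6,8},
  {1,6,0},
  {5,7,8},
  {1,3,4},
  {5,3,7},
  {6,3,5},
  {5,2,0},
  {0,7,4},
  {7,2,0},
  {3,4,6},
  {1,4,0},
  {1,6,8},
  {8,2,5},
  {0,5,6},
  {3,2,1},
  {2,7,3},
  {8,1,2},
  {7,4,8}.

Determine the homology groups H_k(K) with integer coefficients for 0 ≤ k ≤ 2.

Fix the vertex order 0 < 1 < 2 < 3 < 4 < 5 < 6 < 7 < 8 and write every simplex with vertices in increasing order. Then dim K = 2 and the simplices of K are:

  0-simplices (9): [0], [1], [2], [3], [4], [5], [6], [7], [8]
  1-simplices (27): (27 of them)
  2-simplices (18): [0,1,4], [0,1,6], [0,2,5], [0,2,7], [0,4,7], [0,5,6], [1,2,3], [1,2,8], [1,3,4], [1,6,8], [2,3,7], [2,5,8], [3,4,6], [3,5,6], [3,5,7], [4,6,8], [4,7,8], [5,7,8]

so the chain groups are C_0 ≅ Z^9, C_1 ≅ Z^27, C_2 ≅ Z^18.

Boundary ∂_1: C_1 → C_0 is given by ∂[p,q] = [q] − [p].
This gives a 9×27 integer matrix of rank 8; reducing to Smith normal form yields diagonal entries (1,1,1,1,1,1,1,1).

∂_2: C_2 → C_1 acts by ∂[p,q,r] = [q,r] − [p,r] + [p,q]. For instance
  ∂[0,1,6] = [1,6] − [0,6] + [0,1],
  ∂[2,3,7] = [3,7] − [2,7] + [2,3].
As a 27×18 matrix over Z this has rank 18, with invariant factors (1,1,1,1,1,1,1,1,1,1,1,1,1,1,1,1,1,2).

Reading off H_k = ker ∂_k / im ∂_{k+1}:

  H_0: rank C_0 − rank ∂_1 = 9 − 8 = 1, and the invariant factors of ∂_1 are all 1, so H_0 ≅ Z.
  H_1: rank ker ∂_1 − rank ∂_2 = (27 − 8) − 18 = 1, and ∂_2 has invariant factor 2 > 1, so H_1 ≅ Z ⊕ Z/2.
  H_2: rank ker ∂_2 − rank ∂_3 = (18 − 18) − 0 = 0, and there is no ∂_3, so H_2 ≅ 0.

H_0 ≅ Z,  H_1 ≅ Z ⊕ Z/2,  H_2 = 0.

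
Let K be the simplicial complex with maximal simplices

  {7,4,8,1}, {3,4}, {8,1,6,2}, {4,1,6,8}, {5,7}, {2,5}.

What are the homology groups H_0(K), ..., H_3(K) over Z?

Take the total order 1 < 2 < 3 < 4 < 5 < 6 < 7 < 8 on the vertex set. Then K (dimension 3) consists of the simplices:

  0-simplices (8): [1], [2], [3], [4], [5], [6], [7], [8]
  1-simplices (15): [1,2], [1,4], [1,6], [1,7], [1,8], [2,5], [2,6], [2,8], [3,4], [4,6], [4,7], [4,8], [5,7], [6,8], [7,8]
  2-simplices (10): [1,2,6], [1,2,8], [1,4,6], [1,4,7], [1,4,8], [1,6,8], [1,7,8], [2,6,8], [4,6,8], [4,7,8]
  3-simplices (3): [1,2,6,8], [1,4,6,8], [1,4,7,8]

Hence C_0 ≅ Z^8, C_1 ≅ Z^15, C_2 ≅ Z^10, C_3 ≅ Z^3.

Boundary ∂_1: C_1 → C_0 maps an edge to its endpoints' difference, ∂[p,q] = q − p. For instance
  ∂[4,7] = [7] − [4].
This gives a 8×15 integer matrix of rank 7; reducing to Smith normal form yields diagonal entries (1,1,1,1,1,1,1).

The boundary map ∂_2: C_2 → C_1 acts by ∂[p,q,r] = [q,r] − [p,r] + [p,q]. For instance
  ∂[1,7,8] = [7,8] − [1,8] + [1,7],
  ∂[4,6,8] = [6,8] − [4,8] + [4,6].
The 15×10 boundary matrix has rank 7 and Smith normal form diag(1,1,1,1,1,1,1).

∂_3: C_3 → C_2 sends each 3-simplex σ to the alternating sum Σ_i (−1)^i (σ with its i-th vertex removed). For instance
  ∂[1,4,6,8] = [4,6,8] − [1,6,8] + [1,4,8] − [1,4,6],
  ∂[1,4,7,8] = [4,7,8] − [1,7,8] + [1,4,8] − [1,4,7].
This gives a 10×3 integer matrix of rank 3; reducing to Smith normal form yields diagonal entries (1,1,1).

From H_k ≅ ker(∂_k) / im(∂_{k+1}) we obtain:

  H_0: rank C_0 − rank ∂_1 = 8 − 7 = 1, and the invariant factors of ∂_1 are all 1, so H_0 ≅ Z.
  H_1: rank ker ∂_1 − rank ∂_2 = (15 − 7) − 7 = 1, and the invariant factors of ∂_2 are all 1, so H_1 ≅ Z.
  H_2: rank ker ∂_2 − rank ∂_3 = (10 − 7) − 3 = 0, and the invariant factors of ∂_3 are all 1, so H_2 ≅ 0.
  H_3: rank ker ∂_3 − rank ∂_4 = (3 − 3) − 0 = 0, and there is no ∂_4, so H_3 ≅ 0.

H_0 = Z,  H_1 = Z,  H_2 = 0,  H_3 = 0.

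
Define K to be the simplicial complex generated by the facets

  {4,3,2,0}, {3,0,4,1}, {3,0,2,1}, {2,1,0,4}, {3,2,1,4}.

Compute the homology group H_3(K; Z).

Order the vertices as 0 < 1 < 2 < 3 < 4. Listing each simplex with vertices in this order, K has dimension 3 with simplices:

  0-simplices (5): [0], [1], [2], [3], [4]
  1-simplices (10): [0,1], [0,2], [0,3], [0,4], [1,2], [1,3], [1,4], [2,3], [2,4], [3,4]
  2-simplices (10): [0,1,2], [0,1,3], [0,1,4], [0,2,3], [0,2,4], [0,3,4], [1,2,3], [1,2,4], [1,3,4], [2,3,4]
  3-simplices (5): [0,1,2,3], [0,1,2,4], [0,1,3,4], [0,2,3,4], [1,2,3,4]

giving chain groups C_0 ≅ Z^5, C_1 ≅ Z^10, C_2 ≅ Z^10, C_3 ≅ Z^5.

∂_1: C_1 → C_0 sends each edge [p,q] (with p < q) to q − p.
This gives a 5×10 integer matrix of rank 4; reducing to Smith normal form yields diagonal entries (1,1,1,1).

Boundary ∂_2: C_2 → C_1 acts by ∂[p,q,r] = [q,r] − [p,r] + [p,q]. For instance
  ∂[0,1,2] = [1,2] − [0,2] + [0,1],
  ∂[0,2,3] = [2,3] − [0,3] + [0,2].
As a 10×10 matrix over Z this has rank 6, with invariant factors (1,1,1,1,1,1).

∂_3: C_3 → C_2 sends each 3-simplex σ to the alternating sum Σ_i (−1)^i (σ with its i-th vertex removed). For instance
  ∂[0,1,2,3] = [1,2,3] − [0,2,3] + [0,1,3] − [0,1,2],
  ∂[0,1,2,4] = [1,2,4] − [0,2,4] + [0,1,4] − [0,1,2].
The 10×5 boundary matrix has rank 4 and Smith normal form diag(1,1,1,1).

Now H_k = ker ∂_k / im ∂_{k+1}, so:

  H_3: rank ker ∂_3 − rank ∂_4 = (5 − 4) − 0 = 1, and there is no ∂_4, so H_3 ≅ Z.

H_3 ≅ Z.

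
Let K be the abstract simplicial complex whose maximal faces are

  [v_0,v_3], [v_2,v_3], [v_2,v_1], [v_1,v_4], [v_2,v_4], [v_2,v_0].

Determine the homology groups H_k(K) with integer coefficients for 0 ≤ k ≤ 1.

H_0 ≅ Z,  H_1 ≅ Z^2.

Take the total order v_0 < v_1 < v_2 < v_3 < v_4 on the vertex set. Then K (dimension 1) consists of the simplices:

  0-simplices (5): [v_0], [v_1], [v_2], [v_3], [v_4]
  1-simplices (6): [v_0,v_2], [v_0,v_3], [v_1,v_2], [v_1,v_4], [v_2,v_3], [v_2,v_4]

so the chain groups are C_0 ≅ Z^5, C_1 ≅ Z^6.

∂_1: C_1 → C_0 is given by ∂[p,q] = [q] − [p]. For instance
  ∂[v_1,v_2] = [v_2] − [v_1].
This gives a 5×6 integer matrix of rank 4; reducing to Smith normal form yields diagonal entries (1,1,1,1).

Computing H_k = (kernel of ∂_k) / (image of ∂_{k+1}):

  H_0: rank C_0 − rank ∂_1 = 5 − 4 = 1, and the invariant factors of ∂_1 are all 1, so H_0 ≅ Z.
  H_1: rank ker ∂_1 − rank ∂_2 = (6 − 4) − 0 = 2, and there is no ∂_2, so H_1 ≅ Z^2.

As a check, the Euler characteristic is 5 − 6 = -1, which agrees with 1 − 2 = -1.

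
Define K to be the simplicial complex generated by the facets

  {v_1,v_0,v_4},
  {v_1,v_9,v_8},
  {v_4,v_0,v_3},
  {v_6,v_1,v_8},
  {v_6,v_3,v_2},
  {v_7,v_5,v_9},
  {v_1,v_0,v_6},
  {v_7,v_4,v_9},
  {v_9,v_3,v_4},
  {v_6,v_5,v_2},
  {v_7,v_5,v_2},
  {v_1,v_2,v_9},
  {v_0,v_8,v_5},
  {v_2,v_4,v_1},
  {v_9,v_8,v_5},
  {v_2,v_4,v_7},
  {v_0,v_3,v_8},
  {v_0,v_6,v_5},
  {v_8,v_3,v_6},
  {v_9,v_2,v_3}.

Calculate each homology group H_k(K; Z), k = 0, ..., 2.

Fix the vertex order v_0 < v_1 < v_2 < v_3 < v_4 < v_5 < v_6 < v_7 < v_8 < v_9 and write every simplex with vertices in increasing order. Then dim K = 2 and the simplices of K are:

  0-simplices (10): [v_0], [v_1], [v_2], [v_3], [v_4], [v_5], [v_6], [v_7], [v_8], [v_9]
  1-simplices (30): (30 of them)
  2-simplices (20): (20 of them)

giving chain groups C_0 ≅ Z^10, C_1 ≅ Z^30, C_2 ≅ Z^20.

∂_1: C_1 → C_0 maps an edge to its endpoints' difference, ∂[p,q] = q − p.
This gives a 10×30 integer matrix of rank 9; reducing to Smith normal form yields diagonal entries (1,1,1,1,1,1,1,1,1).

∂_2: C_2 → C_1 sends each 2-simplex [p,q,r] to [q,r] − [p,r] + [p,q]. For instance
  ∂[v_4,v_7,v_9] = [v_7,v_9] − [v_4,v_9] + [v_4,v_7],
  ∂[v_3,v_6,v_8] = [v_6,v_8] − [v_3,v_8] + [v_3,v_6].
This gives a 30×20 integer matrix of rank 20; reducing to Smith normal form yields diagonal entries (1,1,1,1,1,1,1,1,1,1,1,1,1,1,1,1,1,1,1,2).

Now H_k = ker ∂_k / im ∂_{k+1}, so:

  H_0: rank C_0 − rank ∂_1 = 10 − 9 = 1, and the invariant factors of ∂_1 are all 1, so H_0 ≅ Z.
  H_1: rank ker ∂_1 − rank ∂_2 = (30 − 9) − 20 = 1, and ∂_2 has invariant factor 2 > 1, so H_1 ≅ Z ⊕ Z/2.
  H_2: rank ker ∂_2 − rank ∂_3 = (20 − 20) − 0 = 0, and there is no ∂_3, so H_2 ≅ 0.

As a check, the Euler characteristic is 10 − 30 + 20 = 0, which agrees with 1 − 1 + 0 = 0.

H_0 ≅ Z,  H_1 ≅ Z ⊕ Z/2,  H_2 = 0.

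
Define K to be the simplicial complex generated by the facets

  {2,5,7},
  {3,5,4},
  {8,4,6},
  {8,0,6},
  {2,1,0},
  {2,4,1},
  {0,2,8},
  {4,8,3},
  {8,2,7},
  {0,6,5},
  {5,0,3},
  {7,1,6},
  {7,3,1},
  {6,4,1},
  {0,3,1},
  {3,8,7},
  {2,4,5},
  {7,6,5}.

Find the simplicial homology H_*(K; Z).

H_0 ≅ Z,  H_1 ≅ Z^2,  H_2 ≅ Z.

Order the vertices as 0 < 1 < 2 < 3 < 4 < 5 < 6 < 7 < 8. Listing each simplex with vertices in this order, K has dimension 2 with simplices:

  0-simplices (9): [0], [1], [2], [3], [4], [5], [6], [7], [8]
  1-simplices (27): (27 of them)
  2-simplices (18): [0,1,2], [0,1,3], [0,2,8], [0,3,5], [0,5,6], [0,6,8], [1,2,4], [1,3,7], [1,4,6], [1,6,7], [2,4,5], [2,5,7], [2,7,8], [3,4,5], [3,4,8], [3,7,8], [4,6,8], [5,6,7]

giving chain groups C_0 ≅ Z^9, C_1 ≅ Z^27, C_2 ≅ Z^18.

Boundary ∂_1: C_1 → C_0 sends each edge [p,q] (with p < q) to q − p. For instance
  ∂[1,6] = [6] − [1].
This gives a 9×27 integer matrix of rank 8; reducing to Smith normal form yields diagonal entries (1,1,1,1,1,1,1,1).

Boundary ∂_2: C_2 → C_1 acts by ∂[p,q,r] = [q,r] − [p,r] + [p,q]. For instance
  ∂[1,6,7] = [6,7] − [1,7] + [1,6],
  ∂[0,1,2] = [1,2] − [0,2] + [0,1].
This gives a 27×18 integer matrix of rank 17; reducing to Smith normal form yields diagonal entries (1,1,1,1,1,1,1,1,1,1,1,1,1,1,1,1,1).

Reading off H_k = ker ∂_k / im ∂_{k+1}:

  H_0: rank C_0 − rank ∂_1 = 9 − 8 = 1, and the invariant factors of ∂_1 are all 1, so H_0 ≅ Z.
  H_1: rank ker ∂_1 − rank ∂_2 = (27 − 8) − 17 = 2, and the invariant factors of ∂_2 are all 1, so H_1 ≅ Z^2.
  H_2: rank ker ∂_2 − rank ∂_3 = (18 − 17) − 0 = 1, and there is no ∂_3, so H_2 ≅ Z.

(K is a triangulation of the torus T^2.)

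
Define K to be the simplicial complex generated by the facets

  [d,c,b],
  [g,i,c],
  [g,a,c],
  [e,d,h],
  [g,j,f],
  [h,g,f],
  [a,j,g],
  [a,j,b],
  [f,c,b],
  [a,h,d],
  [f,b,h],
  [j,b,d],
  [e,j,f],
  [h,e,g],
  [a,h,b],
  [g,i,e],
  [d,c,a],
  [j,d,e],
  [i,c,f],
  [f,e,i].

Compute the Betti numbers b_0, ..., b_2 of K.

K has 10 vertices, 30 edges, 20 triangles.
rank ∂_0 = 0, rank ∂_1 = 9 ⇒ b_0 = 10 − 0 − 9 = 1; all invariant factors of ∂_1 are 1 so no torsion. So H_0 = Z.
rank ∂_1 = 9, rank ∂_2 = 20 ⇒ b_1 = 30 − 9 − 20 = 1; ∂_2 has invariant factor(s) [2] giving torsion. So H_1 = Z ⊕ Z/2Z.
rank ∂_2 = 20, rank ∂_3 = 0 ⇒ b_2 = 20 − 20 − 0 = 0. So H_2 = 0.

b_0 = 1, b_1 = 1, b_2 = 0.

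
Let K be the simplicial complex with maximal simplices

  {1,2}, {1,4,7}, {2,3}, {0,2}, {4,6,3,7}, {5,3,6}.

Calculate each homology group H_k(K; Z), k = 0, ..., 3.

H_0 ≅ Z,  H_1 ≅ Z,  H_2 = 0,  H_3 = 0.

We work with the vertex ordering 0 < 1 < 2 < 3 < 4 < 5 < 6 < 7. The simplices of K, each written with vertices in increasing order, are:

  0-simplices (8): [0], [1], [2], [3], [4], [5], [6], [7]
  1-simplices (13): [0,2], [1,2], [1,4], [1,7], [2,3], [3,4], [3,5], [3,6], [3,7], [4,6], [4,7], [5,6], [6,7]
  2-simplices (6): [1,4,7], [3,4,6], [3,4,7], [3,5,6], [3,6,7], [4,6,7]
  3-simplices (1): [3,4,6,7]

giving chain groups C_0 ≅ Z^8, C_1 ≅ Z^13, C_2 ≅ Z^6, C_3 ≅ Z^1.

The boundary map ∂_1: C_1 → C_0 sends each edge [p,q] (with p < q) to q − p. For instance
  ∂[1,7] = [7] − [1].
As a 8×13 matrix over Z this has rank 7, with invariant factors (1,1,1,1,1,1,1).

The boundary map ∂_2: C_2 → C_1 acts by ∂[p,q,r] = [q,r] − [p,r] + [p,q]. For instance
  ∂[1,4,7] = [4,7] − [1,7] + [1,4],
  ∂[3,5,6] = [5,6] − [3,6] + [3,5].
The resulting 13×6 matrix has rank 5, and its Smith normal form has invariant factors (1,1,1,1,1).

Boundary ∂_3: C_3 → C_2 sends each 3-simplex σ to the alternating sum Σ_i (−1)^i (σ with its i-th vertex removed). For instance
  ∂[3,4,6,7] = [4,6,7] − [3,6,7] + [3,4,7] − [3,4,6].
As a 6×1 matrix over Z this has rank 1, with invariant factors (1).

Now H_k = ker ∂_k / im ∂_{k+1}, so:

  H_0: rank C_0 − rank ∂_1 = 8 − 7 = 1, and the invariant factors of ∂_1 are all 1, so H_0 ≅ Z.
  H_1: rank ker ∂_1 − rank ∂_2 = (13 − 7) − 5 = 1, and the invariant factors of ∂_2 are all 1, so H_1 ≅ Z.
  H_2: rank ker ∂_2 − rank ∂_3 = (6 − 5) − 1 = 0, and the invariant factors of ∂_3 are all 1, so H_2 ≅ 0.
  H_3: rank ker ∂_3 − rank ∂_4 = (1 − 1) − 0 = 0, and there is no ∂_4, so H_3 ≅ 0.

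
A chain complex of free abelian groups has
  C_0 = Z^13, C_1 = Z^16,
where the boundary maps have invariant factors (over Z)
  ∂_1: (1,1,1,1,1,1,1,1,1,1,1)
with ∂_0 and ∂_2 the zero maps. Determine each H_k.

H_0: b_0 = 13 − 0 − 11 = 2; torsion from ∂_1 factors > 1: none. So H_0 ≅ Z^2.
H_1: b_1 = 16 − 11 − 0 = 5; torsion from ∂_2 factors > 1: none. So H_1 ≅ Z^5.

H_0 ≅ Z^2,  H_1 ≅ Z^5.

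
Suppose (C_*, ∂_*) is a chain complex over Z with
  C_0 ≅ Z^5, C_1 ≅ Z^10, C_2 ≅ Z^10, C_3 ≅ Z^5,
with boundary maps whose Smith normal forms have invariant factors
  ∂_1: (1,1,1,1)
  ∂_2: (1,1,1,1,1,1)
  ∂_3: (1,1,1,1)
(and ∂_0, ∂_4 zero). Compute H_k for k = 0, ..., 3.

H_0 ≅ Z,  H_1 = 0,  H_2 = 0,  H_3 ≅ Z.

H_0: b_0 = 5 − 0 − 4 = 1; torsion from ∂_1 factors > 1: none. So H_0 ≅ Z.
H_1: b_1 = 10 − 4 − 6 = 0; torsion from ∂_2 factors > 1: none. So H_1 ≅ 0.
H_2: b_2 = 10 − 6 − 4 = 0; torsion from ∂_3 factors > 1: none. So H_2 ≅ 0.
H_3: b_3 = 5 − 4 − 0 = 1; torsion from ∂_4 factors > 1: none. So H_3 ≅ Z.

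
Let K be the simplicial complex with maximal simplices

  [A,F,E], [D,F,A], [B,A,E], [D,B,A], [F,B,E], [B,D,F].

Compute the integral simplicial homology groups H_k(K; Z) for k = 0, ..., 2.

H_0 = Z,  H_1 = 0,  H_2 = Z.

K has 5 vertices, 9 edges, 6 triangles.
rank ∂_0 = 0, rank ∂_1 = 4 ⇒ b_0 = 5 − 0 − 4 = 1; all invariant factors of ∂_1 are 1 so no torsion. So H_0 = Z.
rank ∂_1 = 4, rank ∂_2 = 5 ⇒ b_1 = 9 − 4 − 5 = 0; all invariant factors of ∂_2 are 1 so no torsion. So H_1 = 0.
rank ∂_2 = 5, rank ∂_3 = 0 ⇒ b_2 = 6 − 5 − 0 = 1. So H_2 = Z.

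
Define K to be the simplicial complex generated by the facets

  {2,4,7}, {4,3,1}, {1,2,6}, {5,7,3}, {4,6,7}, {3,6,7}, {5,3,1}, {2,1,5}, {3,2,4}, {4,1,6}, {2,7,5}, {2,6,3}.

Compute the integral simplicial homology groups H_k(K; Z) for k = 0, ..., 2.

H_0 ≅ Z,  H_1 ≅ Z/2Z,  H_2 = 0.

Fix the vertex order 1 < 2 < 3 < 4 < 5 < 6 < 7 and write every simplex with vertices in increasing order. Then dim K = 2 and the simplices of K are:

  0-simplices (7): [1], [2], [3], [4], [5], [6], [7]
  1-simplices (18): [1,2], [1,3], [1,4], [1,5], [1,6], [2,3], [2,4], [2,5], [2,6], [2,7], [3,4], [3,5], [3,6], [3,7], [4,6], [4,7], [5,7], [6,7]
  2-simplices (12): [1,2,5], [1,2,6], [1,3,4], [1,3,5], [1,4,6], [2,3,4], [2,3,6], [2,4,7], [2,5,7], [3,5,7], [3,6,7], [4,6,7]

giving chain groups C_0 ≅ Z^7, C_1 ≅ Z^18, C_2 ≅ Z^12.

Boundary ∂_1: C_1 → C_0 is given by ∂[p,q] = [q] − [p]. For instance
  ∂[2,3] = [3] − [2].
The resulting 7×18 matrix has rank 6, and its Smith normal form has invariant factors (1,1,1,1,1,1).

The boundary map ∂_2: C_2 → C_1 sends each 2-simplex [p,q,r] to [q,r] − [p,r] + [p,q]. For instance
  ∂[1,2,6] = [2,6] − [1,6] + [1,2],
  ∂[3,6,7] = [6,7] − [3,7] + [3,6].
This gives a 18×12 integer matrix of rank 12; reducing to Smith normal form yields diagonal entries (1,1,1,1,1,1,1,1,1,1,1,2).

Reading off H_k = ker ∂_k / im ∂_{k+1}:

  H_0: rank C_0 − rank ∂_1 = 7 − 6 = 1, and the invariant factors of ∂_1 are all 1, so H_0 = Z.
  H_1: rank ker ∂_1 − rank ∂_2 = (18 − 6) − 12 = 0, and ∂_2 has invariant factor 2 > 1, so H_1 = Z/2Z.
  H_2: rank ker ∂_2 − rank ∂_3 = (12 − 12) − 0 = 0, and there is no ∂_3, so H_2 = 0.

As a check, the Euler characteristic is 7 − 18 + 12 = 1, which agrees with 1 − 0 + 0 = 1.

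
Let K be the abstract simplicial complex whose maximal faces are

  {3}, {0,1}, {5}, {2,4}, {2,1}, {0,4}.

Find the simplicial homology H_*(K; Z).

H_0 ≅ Z^3,  H_1 ≅ Z.

Take the total order 0 < 1 < 2 < 3 < 4 < 5 on the vertex set. Then K (dimension 1) consists of the simplices:

  0-simplices (6): [0], [1], [2], [3], [4], [5]
  1-simplices (4): [0,1], [0,4], [1,2], [2,4]

giving chain groups C_0 ≅ Z^6, C_1 ≅ Z^4.

Boundary ∂_1: C_1 → C_0 sends each edge [p,q] (with p < q) to q − p.
As a 6×4 matrix over Z this has rank 3, with invariant factors (1,1,1).

Now H_k = ker ∂_k / im ∂_{k+1}, so:

  H_0: rank C_0 − rank ∂_1 = 6 − 3 = 3, and the invariant factors of ∂_1 are all 1, so H_0 ≅ Z^3.
  H_1: rank ker ∂_1 − rank ∂_2 = (4 − 3) − 0 = 1, and there is no ∂_2, so H_1 ≅ Z.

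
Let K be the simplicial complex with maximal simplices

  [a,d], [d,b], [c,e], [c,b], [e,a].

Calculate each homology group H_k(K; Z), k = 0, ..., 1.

H_0 = Z,  H_1 = Z.

Fix the vertex order a < b < c < d < e and write every simplex with vertices in increasing order. Then dim K = 1 and the simplices of K are:

  0-simplices (5): a, b, c, d, e
  1-simplices (5): ad, ae, bc, bd, ce

Hence C_0 ≅ Z^5, C_1 ≅ Z^5.

The boundary map ∂_1: C_1 → C_0 sends each edge [p,q] (with p < q) to q − p.
This gives a 5×5 integer matrix of rank 4; reducing to Smith normal form yields diagonal entries (1,1,1,1).

From H_k ≅ ker(∂_k) / im(∂_{k+1}) we obtain:

  H_0: rank C_0 − rank ∂_1 = 5 − 4 = 1, and the invariant factors of ∂_1 are all 1, so H_0 ≅ Z.
  H_1: rank ker ∂_1 − rank ∂_2 = (5 − 4) − 0 = 1, and there is no ∂_2, so H_1 ≅ Z.

(K is a triangulation of the circle S^1.)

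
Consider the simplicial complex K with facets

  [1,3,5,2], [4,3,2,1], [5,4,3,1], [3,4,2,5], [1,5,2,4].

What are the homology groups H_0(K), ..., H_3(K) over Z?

H_0 = Z,  H_1 = 0,  H_2 = 0,  H_3 = Z.

Order the vertices as 1 < 2 < 3 < 4 < 5. Listing each simplex with vertices in this order, K has dimension 3 with simplices:

  0-simplices (5): [1], [2], [3], [4], [5]
  1-simplices (10): [1,2], [1,3], [1,4], [1,5], [2,3], [2,4], [2,5], [3,4], [3,5], [4,5]
  2-simplices (10): [1,2,3], [1,2,4], [1,2,5], [1,3,4], [1,3,5], [1,4,5], [2,3,4], [2,3,5], [2,4,5], [3,4,5]
  3-simplices (5): [1,2,3,4], [1,2,3,5], [1,2,4,5], [1,3,4,5], [2,3,4,5]

Hence C_0 ≅ Z^5, C_1 ≅ Z^10, C_2 ≅ Z^10, C_3 ≅ Z^5.

The boundary map ∂_1: C_1 → C_0 sends each edge [p,q] (with p < q) to q − p.
This gives a 5×10 integer matrix of rank 4; reducing to Smith normal form yields diagonal entries (1,1,1,1).

∂_2: C_2 → C_1 maps a triangle to the signed sum of its edges. For instance
  ∂[2,3,4] = [3,4] − [2,4] + [2,3],
  ∂[2,4,5] = [4,5] − [2,5] + [2,4].
The resulting 10×10 matrix has rank 6, and its Smith normal form has invariant factors (1,1,1,1,1,1).

The boundary map ∂_3: C_3 → C_2 sends each 3-simplex σ to the alternating sum Σ_i (−1)^i (σ with its i-th vertex removed). For instance
  ∂[1,2,3,5] = [2,3,5] − [1,3,5] + [1,2,5] − [1,2,3],
  ∂[1,3,4,5] = [3,4,5] − [1,4,5] + [1,3,5] − [1,3,4].
This gives a 10×5 integer matrix of rank 4; reducing to Smith normal form yields diagonal entries (1,1,1,1).

Reading off H_k = ker ∂_k / im ∂_{k+1}:

  H_0: rank C_0 − rank ∂_1 = 5 − 4 = 1, and the invariant factors of ∂_1 are all 1, so H_0 ≅ Z.
  H_1: rank ker ∂_1 − rank ∂_2 = (10 − 4) − 6 = 0, and the invariant factors of ∂_2 are all 1, so H_1 ≅ 0.
  H_2: rank ker ∂_2 − rank ∂_3 = (10 − 6) − 4 = 0, and the invariant factors of ∂_3 are all 1, so H_2 ≅ 0.
  H_3: rank ker ∂_3 − rank ∂_4 = (5 − 4) − 0 = 1, and there is no ∂_4, so H_3 ≅ Z.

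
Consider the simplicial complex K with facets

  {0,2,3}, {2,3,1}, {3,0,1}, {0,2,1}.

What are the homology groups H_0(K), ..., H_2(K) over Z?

Take the total order 0 < 1 < 2 < 3 on the vertex set. Then K (dimension 2) consists of the simplices:

  0-simplices (4): [0], [1], [2], [3]
  1-simplices (6): [0,1], [0,2], [0,3], [1,2], [1,3], [2,3]
  2-simplices (4): [0,1,2], [0,1,3], [0,2,3], [1,2,3]

giving chain groups C_0 ≅ Z^4, C_1 ≅ Z^6, C_2 ≅ Z^4.

∂_1: C_1 → C_0 sends each edge [p,q] (with p < q) to q − p. For instance
  ∂[1,3] = [3] − [1].
The resulting 4×6 matrix has rank 3, and its Smith normal form has invariant factors (1,1,1).

The boundary map ∂_2: C_2 → C_1 sends each 2-simplex [p,q,r] to [q,r] − [p,r] + [p,q]. For instance
  ∂[0,1,3] = [1,3] − [0,3] + [0,1],
  ∂[0,2,3] = [2,3] − [0,3] + [0,2].
This gives a 6×4 integer matrix of rank 3; reducing to Smith normal form yields diagonal entries (1,1,1).

Now H_k = ker ∂_k / im ∂_{k+1}, so:

  H_0: rank C_0 − rank ∂_1 = 4 − 3 = 1, and the invariant factors of ∂_1 are all 1, so H_0 ≅ Z.
  H_1: rank ker ∂_1 − rank ∂_2 = (6 − 3) − 3 = 0, and the invariant factors of ∂_2 are all 1, so H_1 ≅ 0.
  H_2: rank ker ∂_2 − rank ∂_3 = (4 − 3) − 0 = 1, and there is no ∂_3, so H_2 ≅ Z.

As a check, the Euler characteristic is 4 − 6 + 4 = 2, which agrees with 1 − 0 + 1 = 2.

H_0 = Z,  H_1 = 0,  H_2 = Z.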